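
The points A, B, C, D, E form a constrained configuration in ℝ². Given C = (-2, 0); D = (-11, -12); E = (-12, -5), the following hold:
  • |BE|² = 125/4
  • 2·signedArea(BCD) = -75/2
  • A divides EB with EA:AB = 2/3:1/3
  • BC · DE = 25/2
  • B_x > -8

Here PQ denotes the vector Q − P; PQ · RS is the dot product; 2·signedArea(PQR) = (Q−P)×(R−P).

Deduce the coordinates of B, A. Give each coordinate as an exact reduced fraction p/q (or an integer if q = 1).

A = (-26/3, -10/3)
B = (-7, -5/2)

1. B_x = -7  [2·signedArea(BCD) = -75/2 ∩ BC · DE = 25/2]
2. B_y = -5/2  [2·signedArea(BCD) = -75/2 ∩ BC · DE = 25/2]
   → B = (-7, -5/2)
3. A_x = -26/3  [A divides EB with EA:AB = 2/3:1/3]
4. A_y = -10/3  [A divides EB with EA:AB = 2/3:1/3]
   → A = (-26/3, -10/3)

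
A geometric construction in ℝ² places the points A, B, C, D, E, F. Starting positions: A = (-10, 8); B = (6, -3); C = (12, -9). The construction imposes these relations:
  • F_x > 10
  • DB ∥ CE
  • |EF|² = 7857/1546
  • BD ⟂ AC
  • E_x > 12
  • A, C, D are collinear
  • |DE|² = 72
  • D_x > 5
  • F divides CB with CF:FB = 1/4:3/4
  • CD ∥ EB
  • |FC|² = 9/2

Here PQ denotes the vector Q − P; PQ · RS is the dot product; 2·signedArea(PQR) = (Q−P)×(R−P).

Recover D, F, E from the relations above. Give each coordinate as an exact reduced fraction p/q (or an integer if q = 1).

1. D_x = 4128/773  [A, C, D are collinear ∩ BD ⟂ AC]
2. D_y = -2979/773  [A, C, D are collinear ∩ BD ⟂ AC]
   → D = (4128/773, -2979/773)
3. F_x = 21/2  [F divides CB with CF:FB = 1/4:3/4]
4. F_y = -15/2  [F divides CB with CF:FB = 1/4:3/4]
   → F = (21/2, -15/2)
5. E_x = 9786/773  [CD ∥ EB ∩ DB ∥ CE]
6. E_y = -6297/773  [CD ∥ EB ∩ DB ∥ CE]
   → E = (9786/773, -6297/773)

D = (4128/773, -2979/773)
E = (9786/773, -6297/773)
F = (21/2, -15/2)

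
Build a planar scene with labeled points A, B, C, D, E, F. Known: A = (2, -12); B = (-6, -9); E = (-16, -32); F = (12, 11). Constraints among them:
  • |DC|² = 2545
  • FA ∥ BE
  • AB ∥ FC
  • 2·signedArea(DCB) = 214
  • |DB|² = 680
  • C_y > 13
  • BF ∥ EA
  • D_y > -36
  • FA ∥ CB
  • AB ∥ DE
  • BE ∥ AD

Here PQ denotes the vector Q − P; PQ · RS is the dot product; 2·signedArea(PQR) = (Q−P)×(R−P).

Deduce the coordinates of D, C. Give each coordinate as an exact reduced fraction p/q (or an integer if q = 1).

1. D_x = -8  [AB ∥ DE ∩ BE ∥ AD]
2. D_y = -35  [AB ∥ DE ∩ BE ∥ AD]
   → D = (-8, -35)
3. C_x = 4  [FA ∥ CB ∩ AB ∥ FC]
4. C_y = 14  [FA ∥ CB ∩ AB ∥ FC]
   → C = (4, 14)

C = (4, 14)
D = (-8, -35)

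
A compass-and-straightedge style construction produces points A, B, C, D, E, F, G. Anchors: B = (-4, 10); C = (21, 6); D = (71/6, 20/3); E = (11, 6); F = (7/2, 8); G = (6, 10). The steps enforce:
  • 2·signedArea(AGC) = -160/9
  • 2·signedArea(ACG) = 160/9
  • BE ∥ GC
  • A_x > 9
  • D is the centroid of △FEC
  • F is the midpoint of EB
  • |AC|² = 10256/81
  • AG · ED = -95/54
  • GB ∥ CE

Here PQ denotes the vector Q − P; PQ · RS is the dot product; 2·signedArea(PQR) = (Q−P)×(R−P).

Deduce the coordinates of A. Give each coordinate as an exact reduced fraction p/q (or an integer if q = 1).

1. A_x = 89/9  [2·signedArea(ACG) = 160/9 ∩ AG · ED = -95/54]
2. A_y = 70/9  [2·signedArea(ACG) = 160/9 ∩ AG · ED = -95/54]
   → A = (89/9, 70/9)

A = (89/9, 70/9)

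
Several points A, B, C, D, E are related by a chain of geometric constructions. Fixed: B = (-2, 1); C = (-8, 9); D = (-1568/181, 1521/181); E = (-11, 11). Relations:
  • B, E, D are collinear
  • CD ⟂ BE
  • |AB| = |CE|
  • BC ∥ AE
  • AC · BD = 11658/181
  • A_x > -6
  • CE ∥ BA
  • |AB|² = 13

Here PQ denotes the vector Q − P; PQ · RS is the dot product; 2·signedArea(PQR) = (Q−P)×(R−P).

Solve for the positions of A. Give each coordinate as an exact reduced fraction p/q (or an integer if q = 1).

1. A_x = -5  [BC ∥ AE ∩ CE ∥ BA]
2. A_y = 3  [BC ∥ AE ∩ CE ∥ BA]
   → A = (-5, 3)

A = (-5, 3)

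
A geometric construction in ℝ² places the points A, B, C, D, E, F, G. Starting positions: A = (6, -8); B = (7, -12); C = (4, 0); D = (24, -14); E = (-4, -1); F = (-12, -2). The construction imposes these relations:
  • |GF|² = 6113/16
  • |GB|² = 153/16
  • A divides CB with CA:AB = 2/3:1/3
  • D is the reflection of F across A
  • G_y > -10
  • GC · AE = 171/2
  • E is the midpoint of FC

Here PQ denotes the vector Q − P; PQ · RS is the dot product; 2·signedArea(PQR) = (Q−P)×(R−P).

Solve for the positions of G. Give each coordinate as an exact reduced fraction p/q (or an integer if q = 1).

G = (25/4, -9)

1. G_x = 25/4  [line 10·x + -7·y + -251/2 = 0 ∩ |GF|² = 6113/16]
2. G_y = -9  [line 10·x + -7·y + -251/2 = 0 ∩ |GF|² = 6113/16]
   → G = (25/4, -9)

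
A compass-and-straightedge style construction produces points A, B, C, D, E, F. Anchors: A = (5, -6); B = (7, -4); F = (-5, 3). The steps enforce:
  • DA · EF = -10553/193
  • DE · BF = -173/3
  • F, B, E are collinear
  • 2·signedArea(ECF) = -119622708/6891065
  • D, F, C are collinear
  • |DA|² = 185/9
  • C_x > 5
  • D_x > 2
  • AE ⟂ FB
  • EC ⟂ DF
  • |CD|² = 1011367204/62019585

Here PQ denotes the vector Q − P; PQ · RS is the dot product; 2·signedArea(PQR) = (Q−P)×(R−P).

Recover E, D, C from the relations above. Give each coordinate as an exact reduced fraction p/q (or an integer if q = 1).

1. E_x = 1231/193  [F, B, E are collinear ∩ AE ⟂ FB]
2. E_y = -702/193  [F, B, E are collinear ∩ AE ⟂ FB]
   → E = (1231/193, -702/193)
3. D_x = 7/3  [line 12·x + -7·y + -133/3 = 0 ∩ |DA|² = 185/9]
4. D_y = -7/3  [line 12·x + -7·y + -133/3 = 0 ∩ |DA|² = 185/9]
   → D = (7/3, -7/3)
5. C_x = 199919/35705  [D, F, C are collinear ∩ EC ⟂ DF]
6. C_y = -168117/35705  [D, F, C are collinear ∩ EC ⟂ DF]
   → C = (199919/35705, -168117/35705)

C = (199919/35705, -168117/35705)
D = (7/3, -7/3)
E = (1231/193, -702/193)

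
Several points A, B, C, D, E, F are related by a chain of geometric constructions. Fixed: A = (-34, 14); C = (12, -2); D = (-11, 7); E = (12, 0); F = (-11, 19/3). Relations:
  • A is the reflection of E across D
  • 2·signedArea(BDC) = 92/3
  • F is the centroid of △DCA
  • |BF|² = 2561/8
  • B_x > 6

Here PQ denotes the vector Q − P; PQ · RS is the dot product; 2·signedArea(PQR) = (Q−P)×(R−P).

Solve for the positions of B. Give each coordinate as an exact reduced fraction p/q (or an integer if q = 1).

B = (25/4, 19/12)

1. B_x = 25/4  [line 9·x + 23·y + -278/3 = 0 ∩ |BF|² = 2561/8]
2. B_y = 19/12  [line 9·x + 23·y + -278/3 = 0 ∩ |BF|² = 2561/8]
   → B = (25/4, 19/12)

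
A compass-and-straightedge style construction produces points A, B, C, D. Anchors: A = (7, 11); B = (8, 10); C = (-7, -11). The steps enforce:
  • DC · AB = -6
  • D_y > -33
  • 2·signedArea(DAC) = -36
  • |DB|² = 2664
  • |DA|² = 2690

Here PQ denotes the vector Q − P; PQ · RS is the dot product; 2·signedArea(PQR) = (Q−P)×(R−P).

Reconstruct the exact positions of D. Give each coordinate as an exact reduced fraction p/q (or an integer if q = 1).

D = (-22, -32)

1. D_x = -22  [DC · AB = -6 ∩ 2·signedArea(DAC) = -36]
2. D_y = -32  [DC · AB = -6 ∩ 2·signedArea(DAC) = -36]
   → D = (-22, -32)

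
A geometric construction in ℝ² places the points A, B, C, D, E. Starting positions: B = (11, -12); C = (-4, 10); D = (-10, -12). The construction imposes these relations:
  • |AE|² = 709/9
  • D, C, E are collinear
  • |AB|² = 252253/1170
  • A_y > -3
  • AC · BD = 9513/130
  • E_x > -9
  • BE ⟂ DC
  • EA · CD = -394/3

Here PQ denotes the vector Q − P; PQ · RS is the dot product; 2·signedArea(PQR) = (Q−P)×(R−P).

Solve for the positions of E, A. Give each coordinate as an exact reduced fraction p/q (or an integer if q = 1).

A = (-67/130, -1127/390)
E = (-1111/130, -867/130)

1. E_x = -1111/130  [D, C, E are collinear ∩ BE ⟂ DC]
2. E_y = -867/130  [D, C, E are collinear ∩ BE ⟂ DC]
   → E = (-1111/130, -867/130)
3. A_x = -67/130  [AC · BD = 9513/130 ∩ EA · CD = -394/3]
4. A_y = -1127/390  [AC · BD = 9513/130 ∩ EA · CD = -394/3]
   → A = (-67/130, -1127/390)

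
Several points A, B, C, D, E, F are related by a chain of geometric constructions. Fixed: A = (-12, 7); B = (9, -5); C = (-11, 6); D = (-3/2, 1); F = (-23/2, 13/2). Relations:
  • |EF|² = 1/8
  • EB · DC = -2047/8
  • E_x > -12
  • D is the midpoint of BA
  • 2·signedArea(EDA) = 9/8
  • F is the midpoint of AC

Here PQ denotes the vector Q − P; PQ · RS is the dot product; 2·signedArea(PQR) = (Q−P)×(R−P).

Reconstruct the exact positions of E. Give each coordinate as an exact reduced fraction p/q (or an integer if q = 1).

E = (-47/4, 27/4)

1. E_x = -47/4  [2·signedArea(EDA) = 9/8 ∩ EB · DC = -2047/8]
2. E_y = 27/4  [2·signedArea(EDA) = 9/8 ∩ EB · DC = -2047/8]
   → E = (-47/4, 27/4)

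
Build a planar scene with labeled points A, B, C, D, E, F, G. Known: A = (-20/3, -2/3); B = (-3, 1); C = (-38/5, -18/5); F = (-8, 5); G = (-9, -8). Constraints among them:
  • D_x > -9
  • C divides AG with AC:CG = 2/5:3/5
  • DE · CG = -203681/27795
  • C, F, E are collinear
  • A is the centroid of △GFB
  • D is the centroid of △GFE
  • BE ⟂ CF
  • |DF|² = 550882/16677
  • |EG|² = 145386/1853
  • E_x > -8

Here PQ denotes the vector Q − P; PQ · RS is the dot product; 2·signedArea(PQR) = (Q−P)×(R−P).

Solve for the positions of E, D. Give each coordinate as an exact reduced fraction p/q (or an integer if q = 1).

1. E_x = -14460/1853  [C, F, E are collinear ∩ BE ⟂ CF]
2. E_y = 1439/1853  [C, F, E are collinear ∩ BE ⟂ CF]
   → E = (-14460/1853, 1439/1853)
3. D_x = -45961/5559  [D is the centroid of △GFE]
4. D_y = -4120/5559  [D is the centroid of △GFE]
   → D = (-45961/5559, -4120/5559)

D = (-45961/5559, -4120/5559)
E = (-14460/1853, 1439/1853)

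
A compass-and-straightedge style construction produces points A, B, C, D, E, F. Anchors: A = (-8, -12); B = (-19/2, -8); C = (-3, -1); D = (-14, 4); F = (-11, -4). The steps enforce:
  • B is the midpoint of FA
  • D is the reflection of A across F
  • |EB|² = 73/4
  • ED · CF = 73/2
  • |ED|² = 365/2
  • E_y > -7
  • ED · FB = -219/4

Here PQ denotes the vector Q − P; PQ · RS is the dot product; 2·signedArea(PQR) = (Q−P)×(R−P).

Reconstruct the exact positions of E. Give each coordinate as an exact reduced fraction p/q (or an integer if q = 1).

1. E_x = -11/2  [ED · CF = 73/2 ∩ ED · FB = -219/4]
2. E_y = -13/2  [ED · CF = 73/2 ∩ ED · FB = -219/4]
   → E = (-11/2, -13/2)

E = (-11/2, -13/2)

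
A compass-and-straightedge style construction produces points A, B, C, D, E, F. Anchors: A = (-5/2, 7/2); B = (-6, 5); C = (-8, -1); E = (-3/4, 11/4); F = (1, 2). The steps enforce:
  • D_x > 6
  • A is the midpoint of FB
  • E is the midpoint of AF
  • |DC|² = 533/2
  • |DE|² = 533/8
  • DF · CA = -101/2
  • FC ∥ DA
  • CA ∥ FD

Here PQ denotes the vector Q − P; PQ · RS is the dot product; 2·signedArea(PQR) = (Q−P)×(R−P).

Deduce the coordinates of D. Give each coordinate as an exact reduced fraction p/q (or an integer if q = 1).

1. D_x = 13/2  [FC ∥ DA ∩ CA ∥ FD]
2. D_y = 13/2  [FC ∥ DA ∩ CA ∥ FD]
   → D = (13/2, 13/2)

D = (13/2, 13/2)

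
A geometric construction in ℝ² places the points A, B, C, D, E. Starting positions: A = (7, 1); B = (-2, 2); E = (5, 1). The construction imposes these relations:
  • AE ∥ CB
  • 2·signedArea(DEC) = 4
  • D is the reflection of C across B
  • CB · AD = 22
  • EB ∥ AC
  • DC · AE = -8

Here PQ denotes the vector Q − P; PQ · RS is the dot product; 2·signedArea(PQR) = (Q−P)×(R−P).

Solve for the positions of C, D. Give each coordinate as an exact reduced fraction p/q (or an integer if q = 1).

1. C_x = 0  [AE ∥ CB ∩ EB ∥ AC]
2. C_y = 2  [AE ∥ CB ∩ EB ∥ AC]
   → C = (0, 2)
3. D_x = -4  [D is the reflection of C across B]
4. D_y = 2  [D is the reflection of C across B]
   → D = (-4, 2)

C = (0, 2)
D = (-4, 2)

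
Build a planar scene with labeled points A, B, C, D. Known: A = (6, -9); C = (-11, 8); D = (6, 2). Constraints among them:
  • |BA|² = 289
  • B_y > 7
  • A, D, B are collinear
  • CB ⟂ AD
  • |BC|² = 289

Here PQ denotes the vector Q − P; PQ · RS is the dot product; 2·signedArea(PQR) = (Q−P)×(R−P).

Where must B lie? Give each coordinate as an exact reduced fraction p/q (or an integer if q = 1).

1. B_x = 6  [A, D, B are collinear ∩ CB ⟂ AD]
2. B_y = 8  [A, D, B are collinear ∩ CB ⟂ AD]
   → B = (6, 8)

B = (6, 8)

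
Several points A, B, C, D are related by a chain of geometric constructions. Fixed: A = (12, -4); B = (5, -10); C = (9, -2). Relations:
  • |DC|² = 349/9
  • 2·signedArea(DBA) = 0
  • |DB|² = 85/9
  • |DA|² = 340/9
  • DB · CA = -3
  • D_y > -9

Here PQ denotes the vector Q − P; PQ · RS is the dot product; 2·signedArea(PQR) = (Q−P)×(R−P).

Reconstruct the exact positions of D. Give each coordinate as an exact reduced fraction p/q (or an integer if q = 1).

1. D_x = 22/3  [2·signedArea(DBA) = 0 ∩ DB · CA = -3]
2. D_y = -8  [2·signedArea(DBA) = 0 ∩ DB · CA = -3]
   → D = (22/3, -8)

D = (22/3, -8)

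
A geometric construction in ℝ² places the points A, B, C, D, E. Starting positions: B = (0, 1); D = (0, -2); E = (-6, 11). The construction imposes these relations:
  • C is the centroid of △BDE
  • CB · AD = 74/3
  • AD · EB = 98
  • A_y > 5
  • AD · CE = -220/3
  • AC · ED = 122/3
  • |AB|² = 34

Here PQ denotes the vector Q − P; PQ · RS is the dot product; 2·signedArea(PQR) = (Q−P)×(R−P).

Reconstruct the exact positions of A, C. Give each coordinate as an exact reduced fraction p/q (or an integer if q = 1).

1. A_x = -3  [line -6·x + 10·y + -78 = 0 ∩ |AB|² = 34]
2. A_y = 6  [line -6·x + 10·y + -78 = 0 ∩ |AB|² = 34]
   → A = (-3, 6)
3. C_x = -2  [C is the centroid of △BDE]
4. C_y = 10/3  [C is the centroid of △BDE]
   → C = (-2, 10/3)

A = (-3, 6)
C = (-2, 10/3)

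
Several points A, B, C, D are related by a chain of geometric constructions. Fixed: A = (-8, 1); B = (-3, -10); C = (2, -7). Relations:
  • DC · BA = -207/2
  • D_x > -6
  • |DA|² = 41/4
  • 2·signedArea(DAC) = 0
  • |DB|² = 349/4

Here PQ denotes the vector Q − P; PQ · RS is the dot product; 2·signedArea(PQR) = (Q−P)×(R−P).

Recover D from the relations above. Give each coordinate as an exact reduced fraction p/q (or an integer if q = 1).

D = (-11/2, -1)

1. D_x = -11/2  [2·signedArea(DAC) = 0 ∩ DC · BA = -207/2]
2. D_y = -1  [2·signedArea(DAC) = 0 ∩ DC · BA = -207/2]
   → D = (-11/2, -1)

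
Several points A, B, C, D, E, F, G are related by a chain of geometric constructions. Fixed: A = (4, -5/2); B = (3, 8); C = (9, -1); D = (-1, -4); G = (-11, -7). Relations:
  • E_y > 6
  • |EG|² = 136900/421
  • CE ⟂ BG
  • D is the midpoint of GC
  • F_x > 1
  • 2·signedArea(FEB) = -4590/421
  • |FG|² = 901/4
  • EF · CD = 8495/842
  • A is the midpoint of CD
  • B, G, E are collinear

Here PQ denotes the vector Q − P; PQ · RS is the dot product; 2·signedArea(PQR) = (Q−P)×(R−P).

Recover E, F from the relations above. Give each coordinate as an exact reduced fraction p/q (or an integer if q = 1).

1. E_x = 549/421  [B, G, E are collinear ∩ CE ⟂ BG]
2. E_y = 2603/421  [B, G, E are collinear ∩ CE ⟂ BG]
   → E = (549/421, 2603/421)
3. F_x = 2  [2·signedArea(FEB) = -4590/421 ∩ EF · CD = 8495/842]
4. F_y = 1/2  [2·signedArea(FEB) = -4590/421 ∩ EF · CD = 8495/842]
   → F = (2, 1/2)

E = (549/421, 2603/421)
F = (2, 1/2)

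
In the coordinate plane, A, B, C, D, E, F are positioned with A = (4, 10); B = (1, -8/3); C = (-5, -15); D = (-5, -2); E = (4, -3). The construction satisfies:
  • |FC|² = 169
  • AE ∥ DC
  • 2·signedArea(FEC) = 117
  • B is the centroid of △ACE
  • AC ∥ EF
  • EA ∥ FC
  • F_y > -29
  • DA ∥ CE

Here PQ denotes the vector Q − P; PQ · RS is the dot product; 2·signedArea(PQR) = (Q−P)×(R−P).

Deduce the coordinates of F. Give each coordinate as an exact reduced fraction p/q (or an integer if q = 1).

1. F_x = -5  [EA ∥ FC ∩ AC ∥ EF]
2. F_y = -28  [EA ∥ FC ∩ AC ∥ EF]
   → F = (-5, -28)

F = (-5, -28)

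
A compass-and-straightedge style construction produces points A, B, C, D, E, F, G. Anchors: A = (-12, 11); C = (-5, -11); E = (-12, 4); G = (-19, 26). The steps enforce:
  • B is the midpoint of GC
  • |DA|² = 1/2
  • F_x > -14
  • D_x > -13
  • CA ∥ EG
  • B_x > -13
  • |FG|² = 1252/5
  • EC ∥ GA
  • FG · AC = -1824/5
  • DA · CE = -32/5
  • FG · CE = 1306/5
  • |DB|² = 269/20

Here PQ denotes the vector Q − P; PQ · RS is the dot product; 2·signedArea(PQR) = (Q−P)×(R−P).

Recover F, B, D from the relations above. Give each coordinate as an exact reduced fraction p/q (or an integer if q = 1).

B = (-12, 15/2)
D = (-127/10, 111/10)
F = (-67/5, 56/5)

1. F_x = -67/5  [FG · CE = 1306/5 ∩ FG · AC = -1824/5]
2. F_y = 56/5  [FG · CE = 1306/5 ∩ FG · AC = -1824/5]
   → F = (-67/5, 56/5)
3. B_x = -12  [B is the midpoint of GC]
4. B_y = 15/2  [B is the midpoint of GC]
   → B = (-12, 15/2)
5. D_x = -127/10  [line 7·x + -15·y + 1277/5 = 0 ∩ |DB|² = 269/20]
6. D_y = 111/10  [line 7·x + -15·y + 1277/5 = 0 ∩ |DB|² = 269/20]
   → D = (-127/10, 111/10)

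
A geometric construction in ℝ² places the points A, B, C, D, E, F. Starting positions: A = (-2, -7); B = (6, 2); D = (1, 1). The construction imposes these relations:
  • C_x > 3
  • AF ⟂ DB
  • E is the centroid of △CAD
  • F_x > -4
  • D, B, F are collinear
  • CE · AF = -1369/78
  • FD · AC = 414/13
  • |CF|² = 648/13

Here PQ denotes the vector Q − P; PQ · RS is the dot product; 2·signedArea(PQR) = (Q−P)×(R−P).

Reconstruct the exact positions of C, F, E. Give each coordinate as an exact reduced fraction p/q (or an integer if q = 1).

1. F_x = -89/26  [D, B, F are collinear ∩ AF ⟂ DB]
2. F_y = 3/26  [D, B, F are collinear ∩ AF ⟂ DB]
   → F = (-89/26, 3/26)
3. C_x = 7/2  [line 115/26·x + 23/26·y + -437/26 = 0 ∩ |CF|² = 648/13]
4. C_y = 3/2  [line 115/26·x + 23/26·y + -437/26 = 0 ∩ |CF|² = 648/13]
   → C = (7/2, 3/2)
5. E_x = 5/6  [CE · AF = -1369/78 ∩ E is the centroid of △CAD]
6. E_y = -3/2  [CE · AF = -1369/78 ∩ E is the centroid of △CAD]
   → E = (5/6, -3/2)

C = (7/2, 3/2)
E = (5/6, -3/2)
F = (-89/26, 3/26)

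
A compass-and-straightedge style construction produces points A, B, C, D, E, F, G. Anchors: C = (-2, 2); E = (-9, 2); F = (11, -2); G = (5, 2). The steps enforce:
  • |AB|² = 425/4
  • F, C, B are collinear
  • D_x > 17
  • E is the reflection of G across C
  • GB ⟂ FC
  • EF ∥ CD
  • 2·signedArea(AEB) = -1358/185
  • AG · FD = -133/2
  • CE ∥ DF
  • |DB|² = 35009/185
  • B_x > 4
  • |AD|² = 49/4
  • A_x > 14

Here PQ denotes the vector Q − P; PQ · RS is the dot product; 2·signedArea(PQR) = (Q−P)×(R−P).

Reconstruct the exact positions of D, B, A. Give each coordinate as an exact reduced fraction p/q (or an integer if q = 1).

A = (29/2, -2)
B = (813/185, 6/185)
D = (18, -2)

1. D_x = 18  [CE ∥ DF ∩ EF ∥ CD]
2. D_y = -2  [CE ∥ DF ∩ EF ∥ CD]
   → D = (18, -2)
3. B_x = 813/185  [F, C, B are collinear ∩ GB ⟂ FC]
4. B_y = 6/185  [F, C, B are collinear ∩ GB ⟂ FC]
   → B = (813/185, 6/185)
5. A_x = 29/2  [AG · FD = -133/2 ∩ 2·signedArea(AEB) = -1358/185]
6. A_y = -2  [AG · FD = -133/2 ∩ 2·signedArea(AEB) = -1358/185]
   → A = (29/2, -2)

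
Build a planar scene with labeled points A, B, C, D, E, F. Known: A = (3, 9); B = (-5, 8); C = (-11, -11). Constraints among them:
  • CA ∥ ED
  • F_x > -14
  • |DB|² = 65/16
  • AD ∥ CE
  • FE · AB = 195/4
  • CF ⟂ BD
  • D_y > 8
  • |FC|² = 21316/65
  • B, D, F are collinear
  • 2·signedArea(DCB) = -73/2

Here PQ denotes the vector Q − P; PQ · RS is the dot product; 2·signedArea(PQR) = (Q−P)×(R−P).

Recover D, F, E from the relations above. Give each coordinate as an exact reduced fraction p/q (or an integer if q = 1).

D = (-3, 33/4)
E = (-17, -47/4)
F = (-861/65, 453/65)

1. D_x = -3  [line -19·x + 6·y + -213/2 = 0 ∩ |DB|² = 65/16]
2. D_y = 33/4  [line -19·x + 6·y + -213/2 = 0 ∩ |DB|² = 65/16]
   → D = (-3, 33/4)
3. F_x = -861/65  [B, D, F are collinear ∩ CF ⟂ BD]
4. F_y = 453/65  [B, D, F are collinear ∩ CF ⟂ BD]
   → F = (-861/65, 453/65)
5. E_x = -17  [CA ∥ ED ∩ AD ∥ CE]
6. E_y = -47/4  [CA ∥ ED ∩ AD ∥ CE]
   → E = (-17, -47/4)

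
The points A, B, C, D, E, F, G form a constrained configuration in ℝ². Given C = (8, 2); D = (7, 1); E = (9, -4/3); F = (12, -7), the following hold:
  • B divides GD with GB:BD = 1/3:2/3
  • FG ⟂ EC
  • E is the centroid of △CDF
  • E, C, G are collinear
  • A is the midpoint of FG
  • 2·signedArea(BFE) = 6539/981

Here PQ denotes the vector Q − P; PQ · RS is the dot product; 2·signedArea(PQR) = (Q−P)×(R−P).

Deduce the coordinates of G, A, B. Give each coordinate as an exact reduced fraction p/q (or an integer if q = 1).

1. G_x = 1178/109  [E, C, G are collinear ∩ FG ⟂ EC]
2. G_y = -802/109  [E, C, G are collinear ∩ FG ⟂ EC]
   → G = (1178/109, -802/109)
3. A_x = 1243/109  [A is the midpoint of FG]
4. A_y = -1565/218  [A is the midpoint of FG]
   → A = (1243/109, -1565/218)
5. B_x = 3119/327  [B divides GD with GB:BD = 1/3:2/3]
6. B_y = -1495/327  [B divides GD with GB:BD = 1/3:2/3]
   → B = (3119/327, -1495/327)

A = (1243/109, -1565/218)
B = (3119/327, -1495/327)
G = (1178/109, -802/109)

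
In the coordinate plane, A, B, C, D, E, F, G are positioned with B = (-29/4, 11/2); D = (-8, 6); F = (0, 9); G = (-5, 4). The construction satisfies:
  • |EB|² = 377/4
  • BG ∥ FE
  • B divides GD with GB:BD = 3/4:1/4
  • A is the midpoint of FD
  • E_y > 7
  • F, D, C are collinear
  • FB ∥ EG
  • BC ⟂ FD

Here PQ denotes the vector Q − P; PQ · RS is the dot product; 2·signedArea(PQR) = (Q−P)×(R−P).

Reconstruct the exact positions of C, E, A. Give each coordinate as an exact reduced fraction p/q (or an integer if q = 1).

A = (-4, 15/2)
C = (-548/73, 903/146)
E = (9/4, 15/2)

1. C_x = -548/73  [F, D, C are collinear ∩ BC ⟂ FD]
2. C_y = 903/146  [F, D, C are collinear ∩ BC ⟂ FD]
   → C = (-548/73, 903/146)
3. E_x = 9/4  [FB ∥ EG ∩ BG ∥ FE]
4. E_y = 15/2  [FB ∥ EG ∩ BG ∥ FE]
   → E = (9/4, 15/2)
5. A_x = -4  [A is the midpoint of FD]
6. A_y = 15/2  [A is the midpoint of FD]
   → A = (-4, 15/2)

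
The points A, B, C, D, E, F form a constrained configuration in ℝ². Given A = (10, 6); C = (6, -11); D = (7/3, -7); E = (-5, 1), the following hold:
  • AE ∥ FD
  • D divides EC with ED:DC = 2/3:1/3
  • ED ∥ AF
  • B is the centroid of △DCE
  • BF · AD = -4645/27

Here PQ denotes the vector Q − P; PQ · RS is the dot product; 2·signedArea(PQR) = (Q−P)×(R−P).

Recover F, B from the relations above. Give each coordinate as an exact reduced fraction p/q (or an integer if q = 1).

B = (10/9, -17/3)
F = (52/3, -2)

1. F_x = 52/3  [AE ∥ FD ∩ ED ∥ AF]
2. F_y = -2  [AE ∥ FD ∩ ED ∥ AF]
   → F = (52/3, -2)
3. B_x = 10/9  [B is the centroid of △DCE]
4. B_y = -17/3  [B is the centroid of △DCE]
   → B = (10/9, -17/3)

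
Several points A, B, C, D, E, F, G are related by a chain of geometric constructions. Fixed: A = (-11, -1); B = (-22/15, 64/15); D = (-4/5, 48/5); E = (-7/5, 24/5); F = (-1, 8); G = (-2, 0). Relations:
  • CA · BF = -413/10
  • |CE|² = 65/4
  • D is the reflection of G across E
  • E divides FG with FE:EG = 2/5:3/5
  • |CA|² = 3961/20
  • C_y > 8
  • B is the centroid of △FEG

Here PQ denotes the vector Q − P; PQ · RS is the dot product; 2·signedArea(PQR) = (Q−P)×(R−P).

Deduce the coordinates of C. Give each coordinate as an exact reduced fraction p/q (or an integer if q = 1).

1. C_x = -9/10  [line -7/15·x + -56/15·y + 973/30 = 0 ∩ |CE|² = 65/4]
2. C_y = 44/5  [line -7/15·x + -56/15·y + 973/30 = 0 ∩ |CE|² = 65/4]
   → C = (-9/10, 44/5)

C = (-9/10, 44/5)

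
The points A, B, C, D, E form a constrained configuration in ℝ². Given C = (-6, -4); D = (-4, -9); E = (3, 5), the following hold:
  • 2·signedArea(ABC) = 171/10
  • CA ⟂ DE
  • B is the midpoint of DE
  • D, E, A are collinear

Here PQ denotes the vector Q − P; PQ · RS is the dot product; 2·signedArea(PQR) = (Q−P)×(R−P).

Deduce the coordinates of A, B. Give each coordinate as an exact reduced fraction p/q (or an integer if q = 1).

1. A_x = -12/5  [D, E, A are collinear ∩ CA ⟂ DE]
2. A_y = -29/5  [D, E, A are collinear ∩ CA ⟂ DE]
   → A = (-12/5, -29/5)
3. B_x = -1/2  [B is the midpoint of DE]
4. B_y = -2  [B is the midpoint of DE]
   → B = (-1/2, -2)

A = (-12/5, -29/5)
B = (-1/2, -2)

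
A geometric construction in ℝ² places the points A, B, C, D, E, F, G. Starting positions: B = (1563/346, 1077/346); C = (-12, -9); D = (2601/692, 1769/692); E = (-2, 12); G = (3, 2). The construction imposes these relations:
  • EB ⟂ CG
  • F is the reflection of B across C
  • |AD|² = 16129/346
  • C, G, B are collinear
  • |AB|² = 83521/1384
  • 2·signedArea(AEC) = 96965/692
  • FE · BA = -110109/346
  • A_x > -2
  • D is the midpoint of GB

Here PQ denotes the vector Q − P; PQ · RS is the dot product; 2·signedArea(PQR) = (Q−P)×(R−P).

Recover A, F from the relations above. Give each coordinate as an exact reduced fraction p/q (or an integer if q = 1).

1. F_x = -9867/346  [F is the reflection of B across C]
2. F_y = -7305/346  [F is the reflection of B across C]
   → F = (-9867/346, -7305/346)
3. A_x = -1209/692  [2·signedArea(AEC) = 96965/692 ∩ FE · BA = -110109/346]
4. A_y = -1025/692  [2·signedArea(AEC) = 96965/692 ∩ FE · BA = -110109/346]
   → A = (-1209/692, -1025/692)

A = (-1209/692, -1025/692)
F = (-9867/346, -7305/346)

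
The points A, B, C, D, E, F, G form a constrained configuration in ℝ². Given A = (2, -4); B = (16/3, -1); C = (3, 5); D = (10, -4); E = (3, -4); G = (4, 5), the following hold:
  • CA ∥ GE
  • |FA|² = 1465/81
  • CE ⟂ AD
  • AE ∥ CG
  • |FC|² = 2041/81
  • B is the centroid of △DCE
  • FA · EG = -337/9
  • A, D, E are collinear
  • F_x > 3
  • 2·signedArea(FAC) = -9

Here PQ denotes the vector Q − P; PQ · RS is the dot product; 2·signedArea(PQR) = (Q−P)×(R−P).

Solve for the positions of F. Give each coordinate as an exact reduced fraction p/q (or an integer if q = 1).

1. F_x = 31/9  [2·signedArea(FAC) = -9 ∩ FA · EG = -337/9]
2. F_y = 0  [2·signedArea(FAC) = -9 ∩ FA · EG = -337/9]
   → F = (31/9, 0)

F = (31/9, 0)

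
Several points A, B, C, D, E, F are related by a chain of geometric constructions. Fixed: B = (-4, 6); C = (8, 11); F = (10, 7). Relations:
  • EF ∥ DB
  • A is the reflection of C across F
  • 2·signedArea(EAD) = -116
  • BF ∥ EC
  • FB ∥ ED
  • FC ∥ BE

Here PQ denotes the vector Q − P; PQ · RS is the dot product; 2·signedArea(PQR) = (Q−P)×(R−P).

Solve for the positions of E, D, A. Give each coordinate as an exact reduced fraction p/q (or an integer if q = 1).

1. E_x = -6  [BF ∥ EC ∩ FC ∥ BE]
2. E_y = 10  [BF ∥ EC ∩ FC ∥ BE]
   → E = (-6, 10)
3. D_x = -20  [EF ∥ DB ∩ FB ∥ ED]
4. D_y = 9  [EF ∥ DB ∩ FB ∥ ED]
   → D = (-20, 9)
5. A_x = 12  [A is the reflection of C across F]
6. A_y = 3  [A is the reflection of C across F]
   → A = (12, 3)

A = (12, 3)
D = (-20, 9)
E = (-6, 10)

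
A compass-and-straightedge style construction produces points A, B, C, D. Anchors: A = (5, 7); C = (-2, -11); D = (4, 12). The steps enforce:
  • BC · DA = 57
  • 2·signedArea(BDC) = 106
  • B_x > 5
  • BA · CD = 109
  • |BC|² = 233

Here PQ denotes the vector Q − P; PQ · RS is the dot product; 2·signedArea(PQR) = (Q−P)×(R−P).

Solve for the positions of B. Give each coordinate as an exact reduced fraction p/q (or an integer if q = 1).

1. B_x = 6  [2·signedArea(BDC) = 106 ∩ BA · CD = 109]
2. B_y = 2  [2·signedArea(BDC) = 106 ∩ BA · CD = 109]
   → B = (6, 2)

B = (6, 2)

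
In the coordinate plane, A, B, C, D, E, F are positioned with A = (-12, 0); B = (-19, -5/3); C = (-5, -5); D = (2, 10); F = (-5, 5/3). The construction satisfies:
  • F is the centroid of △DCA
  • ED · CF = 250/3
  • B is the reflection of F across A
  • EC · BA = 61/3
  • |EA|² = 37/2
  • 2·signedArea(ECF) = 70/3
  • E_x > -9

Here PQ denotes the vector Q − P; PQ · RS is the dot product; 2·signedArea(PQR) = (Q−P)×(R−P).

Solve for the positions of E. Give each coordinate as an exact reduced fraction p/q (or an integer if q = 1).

1. E_x = -17/2  [2·signedArea(ECF) = 70/3 ∩ ED · CF = 250/3]
2. E_y = -5/2  [2·signedArea(ECF) = 70/3 ∩ ED · CF = 250/3]
   → E = (-17/2, -5/2)

E = (-17/2, -5/2)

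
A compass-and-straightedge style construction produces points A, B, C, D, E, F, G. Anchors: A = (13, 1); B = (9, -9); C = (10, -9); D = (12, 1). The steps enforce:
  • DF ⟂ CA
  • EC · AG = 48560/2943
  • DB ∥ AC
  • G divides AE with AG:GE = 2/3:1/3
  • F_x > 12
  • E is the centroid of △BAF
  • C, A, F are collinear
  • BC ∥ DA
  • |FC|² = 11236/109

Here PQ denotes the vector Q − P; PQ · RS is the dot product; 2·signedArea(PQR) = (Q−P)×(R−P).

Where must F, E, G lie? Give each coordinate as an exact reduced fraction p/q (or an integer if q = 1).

E = (3806/327, -793/327)
F = (1408/109, 79/109)
G = (11863/981, -1259/981)

1. F_x = 1408/109  [C, A, F are collinear ∩ DF ⟂ CA]
2. F_y = 79/109  [C, A, F are collinear ∩ DF ⟂ CA]
   → F = (1408/109, 79/109)
3. E_x = 3806/327  [E is the centroid of △BAF]
4. E_y = -793/327  [E is the centroid of △BAF]
   → E = (3806/327, -793/327)
5. G_x = 11863/981  [G divides AE with AG:GE = 2/3:1/3]
6. G_y = -1259/981  [G divides AE with AG:GE = 2/3:1/3]
   → G = (11863/981, -1259/981)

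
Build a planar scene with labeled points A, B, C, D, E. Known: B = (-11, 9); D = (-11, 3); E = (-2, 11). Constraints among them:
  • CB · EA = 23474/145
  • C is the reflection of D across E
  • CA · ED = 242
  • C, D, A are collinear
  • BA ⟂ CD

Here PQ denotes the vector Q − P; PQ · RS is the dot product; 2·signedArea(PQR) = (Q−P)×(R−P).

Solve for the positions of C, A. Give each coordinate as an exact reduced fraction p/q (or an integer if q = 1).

A = (-1163/145, 819/145)
C = (7, 19)

1. C_x = 7  [C is the reflection of D across E]
2. C_y = 19  [C is the reflection of D across E]
   → C = (7, 19)
3. A_x = -1163/145  [C, D, A are collinear ∩ BA ⟂ CD]
4. A_y = 819/145  [C, D, A are collinear ∩ BA ⟂ CD]
   → A = (-1163/145, 819/145)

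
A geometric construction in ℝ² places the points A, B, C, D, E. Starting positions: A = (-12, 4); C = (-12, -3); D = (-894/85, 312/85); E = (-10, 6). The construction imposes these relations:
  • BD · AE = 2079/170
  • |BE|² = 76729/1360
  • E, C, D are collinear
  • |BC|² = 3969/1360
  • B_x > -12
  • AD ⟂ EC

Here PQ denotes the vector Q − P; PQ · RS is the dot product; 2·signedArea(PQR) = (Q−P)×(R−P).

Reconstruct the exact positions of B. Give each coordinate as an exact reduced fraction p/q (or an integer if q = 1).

B = (-1977/170, -453/340)

1. B_x = -1977/170  [line -2·x + -2·y + -4407/170 = 0 ∩ |BE|² = 76729/1360]
2. B_y = -453/340  [line -2·x + -2·y + -4407/170 = 0 ∩ |BE|² = 76729/1360]
   → B = (-1977/170, -453/340)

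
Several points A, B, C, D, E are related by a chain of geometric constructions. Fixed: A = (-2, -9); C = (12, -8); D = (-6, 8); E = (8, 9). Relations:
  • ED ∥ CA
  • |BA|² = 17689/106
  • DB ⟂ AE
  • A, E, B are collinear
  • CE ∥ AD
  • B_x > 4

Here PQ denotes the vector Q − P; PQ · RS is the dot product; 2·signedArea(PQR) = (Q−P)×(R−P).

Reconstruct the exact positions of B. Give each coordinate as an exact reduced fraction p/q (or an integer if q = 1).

B = (453/106, 243/106)

1. B_x = 453/106  [A, E, B are collinear ∩ DB ⟂ AE]
2. B_y = 243/106  [A, E, B are collinear ∩ DB ⟂ AE]
   → B = (453/106, 243/106)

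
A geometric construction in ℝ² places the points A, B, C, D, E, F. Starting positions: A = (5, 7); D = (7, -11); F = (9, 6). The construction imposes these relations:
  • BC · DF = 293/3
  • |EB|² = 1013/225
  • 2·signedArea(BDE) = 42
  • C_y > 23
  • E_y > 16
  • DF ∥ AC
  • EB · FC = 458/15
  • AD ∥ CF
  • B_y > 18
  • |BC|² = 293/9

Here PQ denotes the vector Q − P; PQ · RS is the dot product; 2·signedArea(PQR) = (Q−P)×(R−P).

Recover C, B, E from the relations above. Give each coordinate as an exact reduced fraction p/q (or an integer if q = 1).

1. C_x = 7  [AD ∥ CF ∩ DF ∥ AC]
2. C_y = 24  [AD ∥ CF ∩ DF ∥ AC]
   → C = (7, 24)
3. B_x = 19/3  [line -2·x + -17·y + 973/3 = 0 ∩ |BC|² = 293/9]
4. B_y = 55/3  [line -2·x + -17·y + 973/3 = 0 ∩ |BC|² = 293/9]
   → B = (19/3, 55/3)
5. E_x = 39/5  [EB · FC = 458/15 ∩ 2·signedArea(BDE) = 42]
6. E_y = 84/5  [EB · FC = 458/15 ∩ 2·signedArea(BDE) = 42]
   → E = (39/5, 84/5)

B = (19/3, 55/3)
C = (7, 24)
E = (39/5, 84/5)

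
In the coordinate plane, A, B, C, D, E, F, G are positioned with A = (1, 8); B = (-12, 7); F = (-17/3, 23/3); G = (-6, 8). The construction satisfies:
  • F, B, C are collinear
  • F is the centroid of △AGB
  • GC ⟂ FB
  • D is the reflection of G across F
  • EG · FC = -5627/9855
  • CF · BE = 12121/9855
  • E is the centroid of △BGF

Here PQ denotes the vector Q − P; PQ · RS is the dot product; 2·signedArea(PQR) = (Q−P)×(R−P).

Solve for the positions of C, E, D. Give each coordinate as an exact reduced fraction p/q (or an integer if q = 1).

1. C_x = -2176/365  [F, B, C are collinear ∩ GC ⟂ FB]
2. C_y = 2787/365  [F, B, C are collinear ∩ GC ⟂ FB]
   → C = (-2176/365, 2787/365)
3. E_x = -71/9  [E is the centroid of △BGF]
4. E_y = 68/9  [E is the centroid of △BGF]
   → E = (-71/9, 68/9)
5. D_x = -16/3  [D is the reflection of G across F]
6. D_y = 22/3  [D is the reflection of G across F]
   → D = (-16/3, 22/3)

C = (-2176/365, 2787/365)
D = (-16/3, 22/3)
E = (-71/9, 68/9)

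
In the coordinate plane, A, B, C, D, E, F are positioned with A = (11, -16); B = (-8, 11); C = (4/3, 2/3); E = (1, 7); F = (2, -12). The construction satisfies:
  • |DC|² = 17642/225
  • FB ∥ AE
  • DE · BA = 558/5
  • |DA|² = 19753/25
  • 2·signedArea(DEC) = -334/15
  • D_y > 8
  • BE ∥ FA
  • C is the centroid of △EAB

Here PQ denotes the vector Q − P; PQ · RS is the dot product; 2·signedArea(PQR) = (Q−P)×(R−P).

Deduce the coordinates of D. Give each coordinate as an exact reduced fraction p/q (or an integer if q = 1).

D = (-13/5, 43/5)

1. D_x = -13/5  [DE · BA = 558/5 ∩ 2·signedArea(DEC) = -334/15]
2. D_y = 43/5  [DE · BA = 558/5 ∩ 2·signedArea(DEC) = -334/15]
   → D = (-13/5, 43/5)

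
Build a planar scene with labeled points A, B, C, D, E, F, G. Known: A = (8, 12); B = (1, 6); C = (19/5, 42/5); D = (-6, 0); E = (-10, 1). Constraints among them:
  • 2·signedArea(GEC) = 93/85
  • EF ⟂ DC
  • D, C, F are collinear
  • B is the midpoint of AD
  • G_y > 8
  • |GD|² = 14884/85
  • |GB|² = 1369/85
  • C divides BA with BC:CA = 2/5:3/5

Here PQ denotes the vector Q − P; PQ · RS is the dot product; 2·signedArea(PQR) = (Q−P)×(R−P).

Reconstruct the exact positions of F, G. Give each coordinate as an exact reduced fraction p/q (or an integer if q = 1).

1. F_x = -664/85  [D, C, F are collinear ∩ EF ⟂ DC]
2. F_y = -132/85  [D, C, F are collinear ∩ EF ⟂ DC]
   → F = (-664/85, -132/85)
3. G_x = 344/85  [line -37/5·x + 69/5·y + -7556/85 = 0 ∩ |GD|² = 14884/85]
4. G_y = 732/85  [line -37/5·x + 69/5·y + -7556/85 = 0 ∩ |GD|² = 14884/85]
   → G = (344/85, 732/85)

F = (-664/85, -132/85)
G = (344/85, 732/85)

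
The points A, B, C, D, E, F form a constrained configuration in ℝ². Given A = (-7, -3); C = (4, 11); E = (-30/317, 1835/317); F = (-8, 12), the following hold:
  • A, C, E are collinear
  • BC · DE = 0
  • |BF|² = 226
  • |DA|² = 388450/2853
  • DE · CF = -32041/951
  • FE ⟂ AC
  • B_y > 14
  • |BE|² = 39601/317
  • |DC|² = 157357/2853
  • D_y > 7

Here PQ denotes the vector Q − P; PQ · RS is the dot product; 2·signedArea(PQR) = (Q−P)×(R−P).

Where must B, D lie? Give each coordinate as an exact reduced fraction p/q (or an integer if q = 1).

1. D_x = -2596/951  [line 12·x + -1·y + 38626/951 = 0 ∩ |DA|² = 388450/2853]
2. D_y = 7474/951  [line 12·x + -1·y + 38626/951 = 0 ∩ |DA|² = 388450/2853]
   → D = (-2596/951, 7474/951)
3. B_x = 2159/317  [line -2506/951·x + 1969/951·y + -11635/951 = 0 ∩ |BF|² = 226]
4. B_y = 4621/317  [line -2506/951·x + 1969/951·y + -11635/951 = 0 ∩ |BF|² = 226]
   → B = (2159/317, 4621/317)

B = (2159/317, 4621/317)
D = (-2596/951, 7474/951)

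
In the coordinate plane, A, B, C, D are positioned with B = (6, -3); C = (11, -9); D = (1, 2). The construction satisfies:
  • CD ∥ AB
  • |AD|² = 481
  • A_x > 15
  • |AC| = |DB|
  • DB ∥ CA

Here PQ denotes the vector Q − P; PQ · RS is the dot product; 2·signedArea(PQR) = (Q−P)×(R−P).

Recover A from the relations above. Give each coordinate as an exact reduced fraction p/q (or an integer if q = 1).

1. A_x = 16  [CD ∥ AB ∩ DB ∥ CA]
2. A_y = -14  [CD ∥ AB ∩ DB ∥ CA]
   → A = (16, -14)

A = (16, -14)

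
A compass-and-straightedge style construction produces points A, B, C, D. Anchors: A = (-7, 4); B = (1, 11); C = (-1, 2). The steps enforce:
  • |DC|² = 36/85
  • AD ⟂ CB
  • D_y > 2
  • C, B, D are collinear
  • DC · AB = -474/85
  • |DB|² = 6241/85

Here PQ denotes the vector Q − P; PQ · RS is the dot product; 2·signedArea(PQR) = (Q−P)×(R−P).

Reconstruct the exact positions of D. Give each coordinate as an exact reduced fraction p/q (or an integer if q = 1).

1. D_x = -73/85  [C, B, D are collinear ∩ AD ⟂ CB]
2. D_y = 224/85  [C, B, D are collinear ∩ AD ⟂ CB]
   → D = (-73/85, 224/85)

D = (-73/85, 224/85)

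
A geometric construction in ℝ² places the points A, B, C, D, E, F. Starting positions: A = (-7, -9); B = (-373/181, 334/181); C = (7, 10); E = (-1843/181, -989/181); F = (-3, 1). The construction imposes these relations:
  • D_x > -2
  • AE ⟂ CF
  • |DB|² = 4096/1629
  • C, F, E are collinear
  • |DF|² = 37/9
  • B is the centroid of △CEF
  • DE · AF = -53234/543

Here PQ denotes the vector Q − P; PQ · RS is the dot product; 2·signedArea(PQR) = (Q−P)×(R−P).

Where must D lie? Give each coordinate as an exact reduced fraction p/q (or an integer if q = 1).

1. D_x = -1  [line -4·x + -10·y + 8/3 = 0 ∩ |DF|² = 37/9]
2. D_y = 2/3  [line -4·x + -10·y + 8/3 = 0 ∩ |DF|² = 37/9]
   → D = (-1, 2/3)

D = (-1, 2/3)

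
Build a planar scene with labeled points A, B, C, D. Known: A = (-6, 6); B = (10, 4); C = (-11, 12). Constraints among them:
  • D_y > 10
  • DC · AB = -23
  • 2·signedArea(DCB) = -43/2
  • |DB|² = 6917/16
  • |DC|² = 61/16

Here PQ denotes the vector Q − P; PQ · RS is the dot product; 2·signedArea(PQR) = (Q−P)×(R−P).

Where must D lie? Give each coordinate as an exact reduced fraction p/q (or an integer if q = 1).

1. D_x = -39/4  [2·signedArea(DCB) = -43/2 ∩ DC · AB = -23]
2. D_y = 21/2  [2·signedArea(DCB) = -43/2 ∩ DC · AB = -23]
   → D = (-39/4, 21/2)

D = (-39/4, 21/2)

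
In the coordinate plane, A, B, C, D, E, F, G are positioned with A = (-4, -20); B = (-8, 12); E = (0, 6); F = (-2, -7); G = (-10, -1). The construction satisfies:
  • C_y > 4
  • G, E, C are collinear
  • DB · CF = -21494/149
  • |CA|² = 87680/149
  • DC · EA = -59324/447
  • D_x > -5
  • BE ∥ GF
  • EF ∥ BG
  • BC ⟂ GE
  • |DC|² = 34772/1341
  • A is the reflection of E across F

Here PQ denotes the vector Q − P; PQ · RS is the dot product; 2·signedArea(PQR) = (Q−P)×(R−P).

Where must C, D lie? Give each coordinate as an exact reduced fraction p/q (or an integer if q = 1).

C = (-380/149, 628/149)
D = (-4, -2/3)

1. C_x = -380/149  [G, E, C are collinear ∩ BC ⟂ GE]
2. C_y = 628/149  [G, E, C are collinear ∩ BC ⟂ GE]
   → C = (-380/149, 628/149)
3. D_x = -4  [DC · EA = -59324/447 ∩ DB · CF = -21494/149]
4. D_y = -2/3  [DC · EA = -59324/447 ∩ DB · CF = -21494/149]
   → D = (-4, -2/3)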